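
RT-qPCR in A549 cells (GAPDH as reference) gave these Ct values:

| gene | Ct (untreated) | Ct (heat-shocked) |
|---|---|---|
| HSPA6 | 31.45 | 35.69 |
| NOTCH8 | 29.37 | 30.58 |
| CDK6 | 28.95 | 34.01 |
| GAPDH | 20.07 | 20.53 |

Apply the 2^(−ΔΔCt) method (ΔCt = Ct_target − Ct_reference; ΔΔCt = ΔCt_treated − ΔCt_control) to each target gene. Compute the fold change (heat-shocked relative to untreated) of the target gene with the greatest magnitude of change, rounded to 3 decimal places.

0.041

HSPA6: ΔΔCt = (35.69−20.53) − (31.45−20.07) = 15.16 − 11.38 = 3.78; fold change = 2^-3.78 = 0.073
NOTCH8: ΔΔCt = (30.58−20.53) − (29.37−20.07) = 10.05 − 9.30 = 0.75; fold change = 2^-0.75 = 0.595
CDK6: ΔΔCt = (34.01−20.53) − (28.95−20.07) = 13.48 − 8.88 = 4.60; fold change = 2^-4.60 = 0.041
CDK6 has the largest |ΔΔCt| = 4.60.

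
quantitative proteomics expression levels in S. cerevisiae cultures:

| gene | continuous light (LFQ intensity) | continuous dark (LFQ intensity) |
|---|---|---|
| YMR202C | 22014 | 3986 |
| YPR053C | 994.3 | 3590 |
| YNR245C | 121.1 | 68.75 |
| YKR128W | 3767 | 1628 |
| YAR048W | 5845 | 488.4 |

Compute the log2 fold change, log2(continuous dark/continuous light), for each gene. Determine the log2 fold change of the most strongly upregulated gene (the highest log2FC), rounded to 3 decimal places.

log2(3986/22014) = -2.465  (YMR202C)
log2(3590/994.3) = 1.852  (YPR053C)
log2(68.75/121.1) = -0.817  (YNR245C)
log2(1628/3767) = -1.210  (YKR128W)
log2(488.4/5845) = -3.581  (YAR048W)
YPR053C is most strongly upregulated.

1.852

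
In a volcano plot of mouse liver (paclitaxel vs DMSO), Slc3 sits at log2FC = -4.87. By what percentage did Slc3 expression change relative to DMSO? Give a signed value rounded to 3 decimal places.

-96.580%

Fold change = 2^(-4.87) = 0.0342
Percent change = (FC − 1) × 100% = (0.0342 − 1) × 100 = -96.580%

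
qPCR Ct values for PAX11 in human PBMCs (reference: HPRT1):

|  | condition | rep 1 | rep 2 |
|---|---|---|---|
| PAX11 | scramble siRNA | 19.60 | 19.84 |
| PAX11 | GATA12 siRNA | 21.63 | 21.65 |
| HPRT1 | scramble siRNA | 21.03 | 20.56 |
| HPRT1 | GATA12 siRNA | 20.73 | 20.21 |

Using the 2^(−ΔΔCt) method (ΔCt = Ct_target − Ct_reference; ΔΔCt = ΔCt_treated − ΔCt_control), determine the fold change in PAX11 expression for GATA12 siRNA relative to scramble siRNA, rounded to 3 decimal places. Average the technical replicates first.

Mean Ct: PAX11 scramble siRNA 19.720; PAX11 GATA12 siRNA 21.640; HPRT1 scramble siRNA 20.795; HPRT1 GATA12 siRNA 20.470
ΔCt(scramble siRNA) = 19.720 − 20.795 = -1.075
ΔCt(GATA12 siRNA) = 21.640 − 20.470 = 1.170
ΔΔCt = 1.170 − (-1.075) = 2.245
Fold change = 2^(−2.245) = 0.2110

0.211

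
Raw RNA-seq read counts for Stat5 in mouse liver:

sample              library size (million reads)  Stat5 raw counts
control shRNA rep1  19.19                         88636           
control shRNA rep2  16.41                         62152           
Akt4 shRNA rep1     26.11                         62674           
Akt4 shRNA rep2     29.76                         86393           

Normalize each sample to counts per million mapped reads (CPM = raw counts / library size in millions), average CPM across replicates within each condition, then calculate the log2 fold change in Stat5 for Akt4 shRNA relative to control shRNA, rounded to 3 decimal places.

CPM(control shRNA rep1) = 88636 / 19.19 = 4618.8640
CPM(control shRNA rep2) = 62152 / 16.41 = 3787.4467
CPM(Akt4 shRNA rep1) = 62674 / 26.11 = 2400.3830
CPM(Akt4 shRNA rep2) = 86393 / 29.76 = 2902.9906
mean CPM(control shRNA) = 4203.1553; mean CPM(Akt4 shRNA) = 2651.6868
Fold change = 2651.6868 / 4203.1553 = 0.63088
log2(0.63088) = -0.6646

-0.665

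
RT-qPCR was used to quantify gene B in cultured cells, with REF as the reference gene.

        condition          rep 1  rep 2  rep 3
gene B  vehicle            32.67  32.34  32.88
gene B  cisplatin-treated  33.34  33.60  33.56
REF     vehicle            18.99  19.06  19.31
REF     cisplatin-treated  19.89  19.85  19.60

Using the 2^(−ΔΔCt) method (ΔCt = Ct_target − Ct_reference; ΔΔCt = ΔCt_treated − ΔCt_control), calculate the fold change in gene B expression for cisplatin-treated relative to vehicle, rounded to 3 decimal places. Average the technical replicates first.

Mean Ct: gene B vehicle 32.630; gene B cisplatin-treated 33.500; REF vehicle 19.120; REF cisplatin-treated 19.780
ΔCt(vehicle) = 32.630 − 19.120 = 13.510
ΔCt(cisplatin-treated) = 33.500 − 19.780 = 13.720
ΔΔCt = 13.720 − 13.510 = 0.210
Fold change = 2^(−0.210) = 0.8645

0.865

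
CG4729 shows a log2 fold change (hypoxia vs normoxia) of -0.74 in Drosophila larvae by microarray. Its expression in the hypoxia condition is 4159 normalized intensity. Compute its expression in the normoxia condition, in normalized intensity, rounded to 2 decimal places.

6946.26

Fold change = 2^(-0.74) = 0.5987
normoxia expression = 4159 / 0.5987 = 6946.26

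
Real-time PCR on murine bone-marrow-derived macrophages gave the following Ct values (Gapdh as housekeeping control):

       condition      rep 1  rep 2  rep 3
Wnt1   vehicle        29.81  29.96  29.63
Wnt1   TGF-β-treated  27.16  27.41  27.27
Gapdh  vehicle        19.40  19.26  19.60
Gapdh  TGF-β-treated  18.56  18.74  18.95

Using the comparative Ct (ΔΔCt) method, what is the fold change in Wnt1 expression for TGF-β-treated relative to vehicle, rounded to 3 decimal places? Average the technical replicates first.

Mean Ct: Wnt1 vehicle 29.800; Wnt1 TGF-β-treated 27.280; Gapdh vehicle 19.420; Gapdh TGF-β-treated 18.750
ΔCt(vehicle) = 29.800 − 19.420 = 10.380
ΔCt(TGF-β-treated) = 27.280 − 18.750 = 8.530
ΔΔCt = 8.530 − 10.380 = -1.850
Fold change = 2^(−(-1.850)) = 2^1.850 = 3.6050

3.605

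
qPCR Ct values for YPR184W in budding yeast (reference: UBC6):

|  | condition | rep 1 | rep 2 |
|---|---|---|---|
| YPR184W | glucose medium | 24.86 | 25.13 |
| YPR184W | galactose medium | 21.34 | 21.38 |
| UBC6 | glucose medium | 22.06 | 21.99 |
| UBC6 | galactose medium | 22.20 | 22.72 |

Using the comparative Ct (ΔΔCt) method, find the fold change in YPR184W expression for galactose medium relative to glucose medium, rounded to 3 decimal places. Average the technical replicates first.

Mean Ct: YPR184W glucose medium 24.995; YPR184W galactose medium 21.360; UBC6 glucose medium 22.025; UBC6 galactose medium 22.460
ΔCt(glucose medium) = 24.995 − 22.025 = 2.970
ΔCt(galactose medium) = 21.360 − 22.460 = -1.100
ΔΔCt = -1.100 − 2.970 = -4.070
Fold change = 2^(−(-4.070)) = 2^4.070 = 16.7955

16.795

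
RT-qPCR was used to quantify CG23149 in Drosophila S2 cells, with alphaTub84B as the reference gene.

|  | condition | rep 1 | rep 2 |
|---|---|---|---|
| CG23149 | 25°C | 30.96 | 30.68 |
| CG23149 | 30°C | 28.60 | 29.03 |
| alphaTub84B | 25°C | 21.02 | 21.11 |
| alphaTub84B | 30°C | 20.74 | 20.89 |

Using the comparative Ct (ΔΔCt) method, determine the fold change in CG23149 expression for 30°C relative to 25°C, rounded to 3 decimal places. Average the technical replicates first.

Mean Ct: CG23149 25°C 30.820; CG23149 30°C 28.815; alphaTub84B 25°C 21.065; alphaTub84B 30°C 20.815
ΔCt(25°C) = 30.820 − 21.065 = 9.755
ΔCt(30°C) = 28.815 − 20.815 = 8.000
ΔΔCt = 8.000 − 9.755 = -1.755
Fold change = 2^(−(-1.755)) = 2^1.755 = 3.3753

3.375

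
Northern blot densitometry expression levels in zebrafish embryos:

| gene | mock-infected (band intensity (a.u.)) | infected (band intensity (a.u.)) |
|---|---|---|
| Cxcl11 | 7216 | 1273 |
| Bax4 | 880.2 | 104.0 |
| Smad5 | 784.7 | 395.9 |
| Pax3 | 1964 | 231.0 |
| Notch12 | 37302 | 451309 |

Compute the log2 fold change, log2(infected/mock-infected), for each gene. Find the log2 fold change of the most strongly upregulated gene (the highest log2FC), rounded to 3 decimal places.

log2(1273/7216) = -2.503  (Cxcl11)
log2(104.0/880.2) = -3.081  (Bax4)
log2(395.9/784.7) = -0.987  (Smad5)
log2(231.0/1964) = -3.088  (Pax3)
log2(451309/37302) = 3.597  (Notch12)
Notch12 is most strongly upregulated.

3.597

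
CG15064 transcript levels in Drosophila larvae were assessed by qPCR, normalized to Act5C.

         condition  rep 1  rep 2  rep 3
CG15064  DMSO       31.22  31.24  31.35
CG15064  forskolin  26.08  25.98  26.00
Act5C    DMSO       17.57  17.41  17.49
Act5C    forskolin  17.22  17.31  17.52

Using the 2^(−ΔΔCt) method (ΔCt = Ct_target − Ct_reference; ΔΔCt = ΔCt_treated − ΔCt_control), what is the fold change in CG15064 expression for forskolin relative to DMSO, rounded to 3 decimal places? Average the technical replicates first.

Mean Ct: CG15064 DMSO 31.270; CG15064 forskolin 26.020; Act5C DMSO 17.490; Act5C forskolin 17.350
ΔCt(DMSO) = 31.270 − 17.490 = 13.780
ΔCt(forskolin) = 26.020 − 17.350 = 8.670
ΔΔCt = 8.670 − 13.780 = -5.110
Fold change = 2^(−(-5.110)) = 2^5.110 = 34.5353

34.535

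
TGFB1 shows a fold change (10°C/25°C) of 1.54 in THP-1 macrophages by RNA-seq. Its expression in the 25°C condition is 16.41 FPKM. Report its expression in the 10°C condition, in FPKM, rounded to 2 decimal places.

10°C expression = 16.41 × 1.54 = 25.27

25.27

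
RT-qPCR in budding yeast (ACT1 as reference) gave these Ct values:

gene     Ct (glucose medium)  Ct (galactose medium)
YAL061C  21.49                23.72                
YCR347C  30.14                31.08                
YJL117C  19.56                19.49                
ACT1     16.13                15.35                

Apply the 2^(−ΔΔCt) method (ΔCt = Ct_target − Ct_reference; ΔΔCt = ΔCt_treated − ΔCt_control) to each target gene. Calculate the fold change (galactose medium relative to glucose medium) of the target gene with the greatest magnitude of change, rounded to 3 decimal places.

0.124

YAL061C: ΔΔCt = (23.72−15.35) − (21.49−16.13) = 8.37 − 5.36 = 3.01; fold change = 2^-3.01 = 0.124
YCR347C: ΔΔCt = (31.08−15.35) − (30.14−16.13) = 15.73 − 14.01 = 1.72; fold change = 2^-1.72 = 0.304
YJL117C: ΔΔCt = (19.49−15.35) − (19.56−16.13) = 4.14 − 3.43 = 0.71; fold change = 2^-0.71 = 0.611
YAL061C has the largest |ΔΔCt| = 3.01.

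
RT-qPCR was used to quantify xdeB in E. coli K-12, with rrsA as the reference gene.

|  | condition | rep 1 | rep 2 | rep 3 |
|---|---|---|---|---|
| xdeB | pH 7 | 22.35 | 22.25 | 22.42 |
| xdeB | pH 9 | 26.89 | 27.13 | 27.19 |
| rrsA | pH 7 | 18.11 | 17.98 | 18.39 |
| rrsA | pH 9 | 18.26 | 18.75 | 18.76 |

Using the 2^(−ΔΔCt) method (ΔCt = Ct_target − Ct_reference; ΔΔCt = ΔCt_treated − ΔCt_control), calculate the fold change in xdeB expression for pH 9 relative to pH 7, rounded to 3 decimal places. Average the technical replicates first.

0.051

Mean Ct: xdeB pH 7 22.340; xdeB pH 9 27.070; rrsA pH 7 18.160; rrsA pH 9 18.590
ΔCt(pH 7) = 22.340 − 18.160 = 4.180
ΔCt(pH 9) = 27.070 − 18.590 = 8.480
ΔΔCt = 8.480 − 4.180 = 4.300
Fold change = 2^(−4.300) = 0.0508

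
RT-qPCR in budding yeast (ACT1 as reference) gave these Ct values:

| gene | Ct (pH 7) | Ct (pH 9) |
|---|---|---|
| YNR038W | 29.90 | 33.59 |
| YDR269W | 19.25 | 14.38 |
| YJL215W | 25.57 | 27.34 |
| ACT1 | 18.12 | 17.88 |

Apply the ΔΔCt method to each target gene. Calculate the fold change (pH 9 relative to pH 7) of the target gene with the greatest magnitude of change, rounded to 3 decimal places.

YNR038W: ΔΔCt = (33.59−17.88) − (29.90−18.12) = 15.71 − 11.78 = 3.93; fold change = 2^-3.93 = 0.066
YDR269W: ΔΔCt = (14.38−17.88) − (19.25−18.12) = -3.50 − 1.13 = -4.63; fold change = 2^4.63 = 24.761
YJL215W: ΔΔCt = (27.34−17.88) − (25.57−18.12) = 9.46 − 7.45 = 2.01; fold change = 2^-2.01 = 0.248
YDR269W has the largest |ΔΔCt| = 4.63.

24.761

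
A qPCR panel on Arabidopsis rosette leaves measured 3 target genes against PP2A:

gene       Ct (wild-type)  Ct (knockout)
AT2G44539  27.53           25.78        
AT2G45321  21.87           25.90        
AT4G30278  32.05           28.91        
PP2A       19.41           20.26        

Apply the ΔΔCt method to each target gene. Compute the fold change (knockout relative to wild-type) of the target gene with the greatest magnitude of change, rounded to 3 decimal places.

AT2G44539: ΔΔCt = (25.78−20.26) − (27.53−19.41) = 5.52 − 8.12 = -2.60; fold change = 2^2.60 = 6.063
AT2G45321: ΔΔCt = (25.90−20.26) − (21.87−19.41) = 5.64 − 2.46 = 3.18; fold change = 2^-3.18 = 0.110
AT4G30278: ΔΔCt = (28.91−20.26) − (32.05−19.41) = 8.65 − 12.64 = -3.99; fold change = 2^3.99 = 15.889
AT4G30278 has the largest |ΔΔCt| = 3.99.

15.889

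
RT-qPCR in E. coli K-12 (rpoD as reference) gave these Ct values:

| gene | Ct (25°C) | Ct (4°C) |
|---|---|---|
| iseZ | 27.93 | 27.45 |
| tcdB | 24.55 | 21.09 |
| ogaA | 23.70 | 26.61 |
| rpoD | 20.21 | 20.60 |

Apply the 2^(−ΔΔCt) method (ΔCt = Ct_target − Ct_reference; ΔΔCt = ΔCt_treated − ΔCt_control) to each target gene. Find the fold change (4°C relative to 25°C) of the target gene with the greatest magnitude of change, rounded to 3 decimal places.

iseZ: ΔΔCt = (27.45−20.60) − (27.93−20.21) = 6.85 − 7.72 = -0.87; fold change = 2^0.87 = 1.828
tcdB: ΔΔCt = (21.09−20.60) − (24.55−20.21) = 0.49 − 4.34 = -3.85; fold change = 2^3.85 = 14.420
ogaA: ΔΔCt = (26.61−20.60) − (23.70−20.21) = 6.01 − 3.49 = 2.52; fold change = 2^-2.52 = 0.174
tcdB has the largest |ΔΔCt| = 3.85.

14.420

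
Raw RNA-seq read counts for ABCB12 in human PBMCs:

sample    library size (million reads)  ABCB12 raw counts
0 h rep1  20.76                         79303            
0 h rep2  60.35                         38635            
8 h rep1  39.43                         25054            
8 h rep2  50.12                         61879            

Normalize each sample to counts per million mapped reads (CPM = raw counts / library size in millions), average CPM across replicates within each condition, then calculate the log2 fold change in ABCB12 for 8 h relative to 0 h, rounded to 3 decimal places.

CPM(0 h rep1) = 79303 / 20.76 = 3819.9904
CPM(0 h rep2) = 38635 / 60.35 = 640.1823
CPM(8 h rep1) = 25054 / 39.43 = 635.4045
CPM(8 h rep2) = 61879 / 50.12 = 1234.6169
mean CPM(0 h) = 2230.0863; mean CPM(8 h) = 935.0107
Fold change = 935.0107 / 2230.0863 = 0.41927
log2(0.41927) = -1.2540

-1.254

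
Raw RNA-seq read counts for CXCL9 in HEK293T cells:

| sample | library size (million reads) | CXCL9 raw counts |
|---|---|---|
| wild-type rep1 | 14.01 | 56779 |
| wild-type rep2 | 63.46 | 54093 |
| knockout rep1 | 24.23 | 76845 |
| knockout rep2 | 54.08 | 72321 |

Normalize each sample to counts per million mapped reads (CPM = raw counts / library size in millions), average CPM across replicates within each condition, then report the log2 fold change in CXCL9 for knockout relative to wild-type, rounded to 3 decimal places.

-0.122

CPM(wild-type rep1) = 56779 / 14.01 = 4052.7480
CPM(wild-type rep2) = 54093 / 63.46 = 852.3952
CPM(knockout rep1) = 76845 / 24.23 = 3171.4816
CPM(knockout rep2) = 72321 / 54.08 = 1337.2966
mean CPM(wild-type) = 2452.5716; mean CPM(knockout) = 2254.3891
Fold change = 2254.3891 / 2452.5716 = 0.91919
log2(0.91919) = -0.1216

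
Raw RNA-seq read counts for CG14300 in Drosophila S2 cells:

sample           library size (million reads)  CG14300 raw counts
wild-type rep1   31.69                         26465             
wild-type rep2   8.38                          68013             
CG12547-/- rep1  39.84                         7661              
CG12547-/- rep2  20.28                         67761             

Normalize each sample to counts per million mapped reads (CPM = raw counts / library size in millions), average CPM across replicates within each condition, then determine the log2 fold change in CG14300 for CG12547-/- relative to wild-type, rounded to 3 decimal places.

CPM(wild-type rep1) = 26465 / 31.69 = 835.1215
CPM(wild-type rep2) = 68013 / 8.38 = 8116.1098
CPM(CG12547-/- rep1) = 7661 / 39.84 = 192.2942
CPM(CG12547-/- rep2) = 67761 / 20.28 = 3341.2722
mean CPM(wild-type) = 4475.6156; mean CPM(CG12547-/-) = 1766.7832
Fold change = 1766.7832 / 4475.6156 = 0.39476
log2(0.39476) = -1.3410

-1.341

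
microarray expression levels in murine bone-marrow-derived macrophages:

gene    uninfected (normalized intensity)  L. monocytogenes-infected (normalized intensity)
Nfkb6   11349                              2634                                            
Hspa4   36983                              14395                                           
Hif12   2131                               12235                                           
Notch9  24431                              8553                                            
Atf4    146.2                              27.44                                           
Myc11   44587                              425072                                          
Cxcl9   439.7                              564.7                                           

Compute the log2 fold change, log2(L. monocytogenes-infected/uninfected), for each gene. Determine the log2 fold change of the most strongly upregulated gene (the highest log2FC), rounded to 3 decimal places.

3.253

log2(2634/11349) = -2.107  (Nfkb6)
log2(14395/36983) = -1.361  (Hspa4)
log2(12235/2131) = 2.521  (Hif12)
log2(8553/24431) = -1.514  (Notch9)
log2(27.44/146.2) = -2.414  (Atf4)
log2(425072/44587) = 3.253  (Myc11)
log2(564.7/439.7) = 0.361  (Cxcl9)
Myc11 is most strongly upregulated.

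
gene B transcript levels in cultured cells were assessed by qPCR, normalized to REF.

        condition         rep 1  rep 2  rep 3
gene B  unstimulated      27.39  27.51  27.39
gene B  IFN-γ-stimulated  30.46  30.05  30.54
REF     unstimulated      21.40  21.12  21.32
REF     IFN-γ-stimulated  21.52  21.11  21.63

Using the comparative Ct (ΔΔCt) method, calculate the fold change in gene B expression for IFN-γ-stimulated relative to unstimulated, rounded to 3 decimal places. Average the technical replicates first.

Mean Ct: gene B unstimulated 27.430; gene B IFN-γ-stimulated 30.350; REF unstimulated 21.280; REF IFN-γ-stimulated 21.420
ΔCt(unstimulated) = 27.430 − 21.280 = 6.150
ΔCt(IFN-γ-stimulated) = 30.350 − 21.420 = 8.930
ΔΔCt = 8.930 − 6.150 = 2.780
Fold change = 2^(−2.780) = 0.1456

0.146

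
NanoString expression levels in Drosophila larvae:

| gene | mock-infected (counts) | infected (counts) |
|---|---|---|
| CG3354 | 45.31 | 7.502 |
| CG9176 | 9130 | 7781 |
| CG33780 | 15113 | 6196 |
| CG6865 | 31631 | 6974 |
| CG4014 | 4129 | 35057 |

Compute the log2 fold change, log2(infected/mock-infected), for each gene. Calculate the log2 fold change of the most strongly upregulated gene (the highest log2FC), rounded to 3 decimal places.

3.086

log2(7.502/45.31) = -2.594  (CG3354)
log2(7781/9130) = -0.231  (CG9176)
log2(6196/15113) = -1.286  (CG33780)
log2(6974/31631) = -2.181  (CG6865)
log2(35057/4129) = 3.086  (CG4014)
CG4014 is most strongly upregulated.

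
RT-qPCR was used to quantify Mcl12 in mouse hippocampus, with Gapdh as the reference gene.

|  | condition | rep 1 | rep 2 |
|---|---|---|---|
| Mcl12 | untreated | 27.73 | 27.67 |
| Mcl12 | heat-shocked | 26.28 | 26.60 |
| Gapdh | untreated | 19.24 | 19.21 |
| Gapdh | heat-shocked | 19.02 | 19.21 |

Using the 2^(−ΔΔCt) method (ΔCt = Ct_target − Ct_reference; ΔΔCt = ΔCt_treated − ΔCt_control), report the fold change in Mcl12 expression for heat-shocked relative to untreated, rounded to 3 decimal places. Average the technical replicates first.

Mean Ct: Mcl12 untreated 27.700; Mcl12 heat-shocked 26.440; Gapdh untreated 19.225; Gapdh heat-shocked 19.115
ΔCt(untreated) = 27.700 − 19.225 = 8.475
ΔCt(heat-shocked) = 26.440 − 19.115 = 7.325
ΔΔCt = 7.325 − 8.475 = -1.150
Fold change = 2^(−(-1.150)) = 2^1.150 = 2.2191

2.219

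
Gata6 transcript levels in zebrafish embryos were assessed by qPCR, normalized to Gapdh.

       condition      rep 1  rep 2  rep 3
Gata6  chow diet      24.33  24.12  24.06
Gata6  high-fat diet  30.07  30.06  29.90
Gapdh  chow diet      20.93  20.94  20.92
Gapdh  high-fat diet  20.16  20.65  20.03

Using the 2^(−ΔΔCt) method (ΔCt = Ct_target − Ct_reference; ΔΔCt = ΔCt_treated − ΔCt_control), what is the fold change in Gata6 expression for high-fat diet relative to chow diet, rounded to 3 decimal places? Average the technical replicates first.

Mean Ct: Gata6 chow diet 24.170; Gata6 high-fat diet 30.010; Gapdh chow diet 20.930; Gapdh high-fat diet 20.280
ΔCt(chow diet) = 24.170 − 20.930 = 3.240
ΔCt(high-fat diet) = 30.010 − 20.280 = 9.730
ΔΔCt = 9.730 − 3.240 = 6.490
Fold change = 2^(−6.490) = 0.0111

0.011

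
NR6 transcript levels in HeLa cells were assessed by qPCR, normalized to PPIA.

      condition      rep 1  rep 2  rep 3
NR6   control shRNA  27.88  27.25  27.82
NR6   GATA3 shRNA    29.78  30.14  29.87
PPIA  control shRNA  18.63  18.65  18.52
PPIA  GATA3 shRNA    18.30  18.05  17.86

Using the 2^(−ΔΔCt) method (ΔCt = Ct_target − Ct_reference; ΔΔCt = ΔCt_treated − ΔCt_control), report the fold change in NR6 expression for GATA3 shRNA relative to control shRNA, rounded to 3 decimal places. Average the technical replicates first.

0.143

Mean Ct: NR6 control shRNA 27.650; NR6 GATA3 shRNA 29.930; PPIA control shRNA 18.600; PPIA GATA3 shRNA 18.070
ΔCt(control shRNA) = 27.650 − 18.600 = 9.050
ΔCt(GATA3 shRNA) = 29.930 − 18.070 = 11.860
ΔΔCt = 11.860 − 9.050 = 2.810
Fold change = 2^(−2.810) = 0.1426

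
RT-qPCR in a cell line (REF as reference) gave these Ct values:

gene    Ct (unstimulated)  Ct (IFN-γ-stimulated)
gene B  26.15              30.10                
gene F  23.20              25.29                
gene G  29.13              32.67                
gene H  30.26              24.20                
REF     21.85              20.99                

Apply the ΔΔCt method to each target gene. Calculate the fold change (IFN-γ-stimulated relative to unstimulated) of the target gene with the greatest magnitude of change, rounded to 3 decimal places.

gene B: ΔΔCt = (30.10−20.99) − (26.15−21.85) = 9.11 − 4.30 = 4.81; fold change = 2^-4.81 = 0.036
gene F: ΔΔCt = (25.29−20.99) − (23.20−21.85) = 4.30 − 1.35 = 2.95; fold change = 2^-2.95 = 0.129
gene G: ΔΔCt = (32.67−20.99) − (29.13−21.85) = 11.68 − 7.28 = 4.40; fold change = 2^-4.40 = 0.047
gene H: ΔΔCt = (24.20−20.99) − (30.26−21.85) = 3.21 − 8.41 = -5.20; fold change = 2^5.20 = 36.758
gene H has the largest |ΔΔCt| = 5.20.

36.758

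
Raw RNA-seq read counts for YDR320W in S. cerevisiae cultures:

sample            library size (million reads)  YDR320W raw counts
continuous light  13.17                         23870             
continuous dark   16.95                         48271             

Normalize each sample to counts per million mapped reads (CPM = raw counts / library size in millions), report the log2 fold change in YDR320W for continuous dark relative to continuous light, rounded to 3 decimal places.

0.652

CPM(continuous light) = 23870 / 13.17 = 1812.4525
CPM(continuous dark) = 48271 / 16.95 = 2847.8466
Fold change = 2847.8466 / 1812.4525 = 1.57127
log2(1.57127) = 0.6519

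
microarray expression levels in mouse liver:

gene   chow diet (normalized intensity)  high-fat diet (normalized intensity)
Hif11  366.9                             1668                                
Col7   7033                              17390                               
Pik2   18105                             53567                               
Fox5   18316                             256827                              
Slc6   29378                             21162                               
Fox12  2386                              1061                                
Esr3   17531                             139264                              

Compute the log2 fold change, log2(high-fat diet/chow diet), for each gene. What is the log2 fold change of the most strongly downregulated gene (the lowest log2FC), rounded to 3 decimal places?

-1.169

log2(1668/366.9) = 2.185  (Hif11)
log2(17390/7033) = 1.306  (Col7)
log2(53567/18105) = 1.565  (Pik2)
log2(256827/18316) = 3.810  (Fox5)
log2(21162/29378) = -0.473  (Slc6)
log2(1061/2386) = -1.169  (Fox12)
log2(139264/17531) = 2.990  (Esr3)
Fox12 is most strongly downregulated.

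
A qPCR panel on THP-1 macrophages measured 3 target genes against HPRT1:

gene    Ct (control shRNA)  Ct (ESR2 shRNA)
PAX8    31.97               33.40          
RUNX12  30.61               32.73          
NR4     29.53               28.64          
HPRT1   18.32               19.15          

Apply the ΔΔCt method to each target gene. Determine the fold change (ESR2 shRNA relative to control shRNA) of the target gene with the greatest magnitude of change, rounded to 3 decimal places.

PAX8: ΔΔCt = (33.40−19.15) − (31.97−18.32) = 14.25 − 13.65 = 0.60; fold change = 2^-0.60 = 0.660
RUNX12: ΔΔCt = (32.73−19.15) − (30.61−18.32) = 13.58 − 12.29 = 1.29; fold change = 2^-1.29 = 0.409
NR4: ΔΔCt = (28.64−19.15) − (29.53−18.32) = 9.49 − 11.21 = -1.72; fold change = 2^1.72 = 3.294
NR4 has the largest |ΔΔCt| = 1.72.

3.294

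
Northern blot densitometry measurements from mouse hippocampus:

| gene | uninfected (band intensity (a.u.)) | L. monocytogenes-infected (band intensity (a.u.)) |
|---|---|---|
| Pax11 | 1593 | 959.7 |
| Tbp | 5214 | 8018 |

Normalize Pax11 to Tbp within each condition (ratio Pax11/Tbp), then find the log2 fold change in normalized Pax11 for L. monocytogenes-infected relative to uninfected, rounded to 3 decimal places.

-1.352

Pax11/Tbp (uninfected) = 1593 / 5214 = 0.30552
Pax11/Tbp (L. monocytogenes-infected) = 959.7 / 8018 = 0.11969
Fold change = 0.11969 / 0.30552 = 0.3918
log2(0.3918) = -1.3519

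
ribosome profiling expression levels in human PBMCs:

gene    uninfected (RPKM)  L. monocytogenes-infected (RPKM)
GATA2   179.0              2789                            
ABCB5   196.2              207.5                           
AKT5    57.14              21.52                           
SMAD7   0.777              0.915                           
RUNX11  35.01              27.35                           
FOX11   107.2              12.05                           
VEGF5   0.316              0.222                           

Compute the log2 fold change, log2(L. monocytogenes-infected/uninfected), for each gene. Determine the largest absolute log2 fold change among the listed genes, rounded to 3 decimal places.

log2(2789/179.0) = 3.962  (GATA2)
log2(207.5/196.2) = 0.081  (ABCB5)
log2(21.52/57.14) = -1.409  (AKT5)
log2(0.915/0.777) = 0.236  (SMAD7)
log2(27.35/35.01) = -0.356  (RUNX11)
log2(12.05/107.2) = -3.153  (FOX11)
log2(0.222/0.316) = -0.509  (VEGF5)
The largest magnitude belongs to GATA2.

3.962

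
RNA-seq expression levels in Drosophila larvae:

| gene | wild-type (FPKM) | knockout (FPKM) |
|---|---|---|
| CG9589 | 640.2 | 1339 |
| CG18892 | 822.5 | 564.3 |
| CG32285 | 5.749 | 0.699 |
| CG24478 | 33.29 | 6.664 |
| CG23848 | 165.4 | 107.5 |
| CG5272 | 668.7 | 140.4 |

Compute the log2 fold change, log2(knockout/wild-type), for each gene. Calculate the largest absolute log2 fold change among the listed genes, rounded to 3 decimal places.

3.040

log2(1339/640.2) = 1.065  (CG9589)
log2(564.3/822.5) = -0.544  (CG18892)
log2(0.699/5.749) = -3.040  (CG32285)
log2(6.664/33.29) = -2.321  (CG24478)
log2(107.5/165.4) = -0.622  (CG23848)
log2(140.4/668.7) = -2.252  (CG5272)
The largest magnitude belongs to CG32285.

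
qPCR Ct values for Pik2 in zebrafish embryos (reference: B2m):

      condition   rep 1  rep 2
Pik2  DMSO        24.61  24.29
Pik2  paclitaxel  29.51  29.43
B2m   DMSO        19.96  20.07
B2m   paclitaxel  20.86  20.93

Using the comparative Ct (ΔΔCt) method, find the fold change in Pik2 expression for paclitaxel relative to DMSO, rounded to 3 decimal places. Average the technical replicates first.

0.057

Mean Ct: Pik2 DMSO 24.450; Pik2 paclitaxel 29.470; B2m DMSO 20.015; B2m paclitaxel 20.895
ΔCt(DMSO) = 24.450 − 20.015 = 4.435
ΔCt(paclitaxel) = 29.470 − 20.895 = 8.575
ΔΔCt = 8.575 − 4.435 = 4.140
Fold change = 2^(−4.140) = 0.0567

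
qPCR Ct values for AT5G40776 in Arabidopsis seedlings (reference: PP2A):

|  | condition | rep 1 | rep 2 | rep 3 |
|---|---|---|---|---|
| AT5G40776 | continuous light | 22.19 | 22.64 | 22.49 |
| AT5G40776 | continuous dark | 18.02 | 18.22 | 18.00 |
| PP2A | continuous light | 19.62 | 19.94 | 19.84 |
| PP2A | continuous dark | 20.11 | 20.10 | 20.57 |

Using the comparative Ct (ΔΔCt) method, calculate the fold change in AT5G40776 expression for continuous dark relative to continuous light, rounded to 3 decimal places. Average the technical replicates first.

28.246

Mean Ct: AT5G40776 continuous light 22.440; AT5G40776 continuous dark 18.080; PP2A continuous light 19.800; PP2A continuous dark 20.260
ΔCt(continuous light) = 22.440 − 19.800 = 2.640
ΔCt(continuous dark) = 18.080 − 20.260 = -2.180
ΔΔCt = -2.180 − 2.640 = -4.820
Fold change = 2^(−(-4.820)) = 2^4.820 = 28.2465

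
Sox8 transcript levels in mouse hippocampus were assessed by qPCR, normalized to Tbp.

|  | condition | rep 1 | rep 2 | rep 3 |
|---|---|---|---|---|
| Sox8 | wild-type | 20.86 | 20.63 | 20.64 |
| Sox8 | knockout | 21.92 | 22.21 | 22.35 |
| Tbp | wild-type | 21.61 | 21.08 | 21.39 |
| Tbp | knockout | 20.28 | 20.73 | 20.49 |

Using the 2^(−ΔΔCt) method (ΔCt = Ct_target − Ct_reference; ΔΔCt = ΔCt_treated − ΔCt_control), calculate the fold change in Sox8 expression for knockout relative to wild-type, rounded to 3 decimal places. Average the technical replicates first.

Mean Ct: Sox8 wild-type 20.710; Sox8 knockout 22.160; Tbp wild-type 21.360; Tbp knockout 20.500
ΔCt(wild-type) = 20.710 − 21.360 = -0.650
ΔCt(knockout) = 22.160 − 20.500 = 1.660
ΔΔCt = 1.660 − (-0.650) = 2.310
Fold change = 2^(−2.310) = 0.2017

0.202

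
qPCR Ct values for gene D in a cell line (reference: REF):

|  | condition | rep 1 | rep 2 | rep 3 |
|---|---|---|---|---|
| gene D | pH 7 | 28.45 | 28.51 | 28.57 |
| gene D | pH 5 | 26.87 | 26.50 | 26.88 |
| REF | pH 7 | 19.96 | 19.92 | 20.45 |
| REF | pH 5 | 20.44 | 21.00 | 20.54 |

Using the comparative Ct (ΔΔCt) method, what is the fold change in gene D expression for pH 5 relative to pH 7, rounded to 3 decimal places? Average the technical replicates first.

Mean Ct: gene D pH 7 28.510; gene D pH 5 26.750; REF pH 7 20.110; REF pH 5 20.660
ΔCt(pH 7) = 28.510 − 20.110 = 8.400
ΔCt(pH 5) = 26.750 − 20.660 = 6.090
ΔΔCt = 6.090 − 8.400 = -2.310
Fold change = 2^(−(-2.310)) = 2^2.310 = 4.9588

4.959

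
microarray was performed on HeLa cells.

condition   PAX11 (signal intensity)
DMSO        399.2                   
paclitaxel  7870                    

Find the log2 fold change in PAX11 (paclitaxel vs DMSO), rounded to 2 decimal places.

4.30

Fold change = 7870 / 399.2 = 19.7144
log2(19.7144) = 4.301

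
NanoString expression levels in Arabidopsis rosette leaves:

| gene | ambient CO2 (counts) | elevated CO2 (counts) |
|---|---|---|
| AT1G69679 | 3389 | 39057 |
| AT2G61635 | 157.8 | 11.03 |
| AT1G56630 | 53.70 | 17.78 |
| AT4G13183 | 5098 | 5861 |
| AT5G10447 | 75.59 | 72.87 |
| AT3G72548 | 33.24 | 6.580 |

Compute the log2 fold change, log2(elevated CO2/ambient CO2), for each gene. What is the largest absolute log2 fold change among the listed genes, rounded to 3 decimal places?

3.839

log2(39057/3389) = 3.527  (AT1G69679)
log2(11.03/157.8) = -3.839  (AT2G61635)
log2(17.78/53.70) = -1.595  (AT1G56630)
log2(5861/5098) = 0.201  (AT4G13183)
log2(72.87/75.59) = -0.053  (AT5G10447)
log2(6.580/33.24) = -2.337  (AT3G72548)
The largest magnitude belongs to AT2G61635.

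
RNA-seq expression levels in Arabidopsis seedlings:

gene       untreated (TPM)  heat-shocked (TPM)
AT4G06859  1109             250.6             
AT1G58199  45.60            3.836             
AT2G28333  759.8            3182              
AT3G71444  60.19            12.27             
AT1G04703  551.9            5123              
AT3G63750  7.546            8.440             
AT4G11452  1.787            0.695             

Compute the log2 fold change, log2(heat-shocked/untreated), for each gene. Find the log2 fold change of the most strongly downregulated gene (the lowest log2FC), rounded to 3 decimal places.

log2(250.6/1109) = -2.146  (AT4G06859)
log2(3.836/45.60) = -3.571  (AT1G58199)
log2(3182/759.8) = 2.066  (AT2G28333)
log2(12.27/60.19) = -2.294  (AT3G71444)
log2(5123/551.9) = 3.215  (AT1G04703)
log2(8.440/7.546) = 0.162  (AT3G63750)
log2(0.695/1.787) = -1.362  (AT4G11452)
AT1G58199 is most strongly downregulated.

-3.571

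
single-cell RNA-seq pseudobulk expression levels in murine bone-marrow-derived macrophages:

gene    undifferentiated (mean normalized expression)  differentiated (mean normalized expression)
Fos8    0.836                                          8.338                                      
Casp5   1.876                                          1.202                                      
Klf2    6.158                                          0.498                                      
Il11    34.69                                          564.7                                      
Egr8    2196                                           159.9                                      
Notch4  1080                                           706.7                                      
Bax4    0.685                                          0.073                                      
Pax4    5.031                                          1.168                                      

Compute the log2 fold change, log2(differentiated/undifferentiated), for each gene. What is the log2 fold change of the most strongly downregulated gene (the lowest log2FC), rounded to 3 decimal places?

log2(8.338/0.836) = 3.318  (Fos8)
log2(1.202/1.876) = -0.642  (Casp5)
log2(0.498/6.158) = -3.628  (Klf2)
log2(564.7/34.69) = 4.025  (Il11)
log2(159.9/2196) = -3.780  (Egr8)
log2(706.7/1080) = -0.612  (Notch4)
log2(0.073/0.685) = -3.230  (Bax4)
log2(1.168/5.031) = -2.107  (Pax4)
Egr8 is most strongly downregulated.

-3.780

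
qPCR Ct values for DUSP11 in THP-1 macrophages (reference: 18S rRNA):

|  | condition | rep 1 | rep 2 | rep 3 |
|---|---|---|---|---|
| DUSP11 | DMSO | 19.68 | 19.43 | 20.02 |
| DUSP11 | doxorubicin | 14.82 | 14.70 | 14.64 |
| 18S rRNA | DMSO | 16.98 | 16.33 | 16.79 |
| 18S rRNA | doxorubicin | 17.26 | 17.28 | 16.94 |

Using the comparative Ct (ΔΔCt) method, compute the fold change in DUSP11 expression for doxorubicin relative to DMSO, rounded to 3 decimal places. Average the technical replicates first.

Mean Ct: DUSP11 DMSO 19.710; DUSP11 doxorubicin 14.720; 18S rRNA DMSO 16.700; 18S rRNA doxorubicin 17.160
ΔCt(DMSO) = 19.710 − 16.700 = 3.010
ΔCt(doxorubicin) = 14.720 − 17.160 = -2.440
ΔΔCt = -2.440 − 3.010 = -5.450
Fold change = 2^(−(-5.450)) = 2^5.450 = 43.7133

43.713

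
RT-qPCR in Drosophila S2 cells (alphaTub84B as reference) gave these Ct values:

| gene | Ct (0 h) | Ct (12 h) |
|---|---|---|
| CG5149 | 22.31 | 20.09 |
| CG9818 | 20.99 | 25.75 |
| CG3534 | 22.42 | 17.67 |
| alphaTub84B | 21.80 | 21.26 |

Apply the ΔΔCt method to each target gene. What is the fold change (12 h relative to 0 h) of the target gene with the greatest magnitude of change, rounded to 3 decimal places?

0.025

CG5149: ΔΔCt = (20.09−21.26) − (22.31−21.80) = -1.17 − 0.51 = -1.68; fold change = 2^1.68 = 3.204
CG9818: ΔΔCt = (25.75−21.26) − (20.99−21.80) = 4.49 − (-0.81) = 5.30; fold change = 2^-5.30 = 0.025
CG3534: ΔΔCt = (17.67−21.26) − (22.42−21.80) = -3.59 − 0.62 = -4.21; fold change = 2^4.21 = 18.507
CG9818 has the largest |ΔΔCt| = 5.30.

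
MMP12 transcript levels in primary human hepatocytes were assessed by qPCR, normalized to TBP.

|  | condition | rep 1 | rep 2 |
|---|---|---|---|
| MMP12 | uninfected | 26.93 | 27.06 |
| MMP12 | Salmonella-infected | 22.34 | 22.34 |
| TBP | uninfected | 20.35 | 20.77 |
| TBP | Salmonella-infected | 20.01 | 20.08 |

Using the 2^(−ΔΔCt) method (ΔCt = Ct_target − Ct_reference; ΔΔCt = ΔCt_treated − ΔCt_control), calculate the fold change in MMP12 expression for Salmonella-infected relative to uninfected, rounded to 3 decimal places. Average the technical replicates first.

17.630

Mean Ct: MMP12 uninfected 26.995; MMP12 Salmonella-infected 22.340; TBP uninfected 20.560; TBP Salmonella-infected 20.045
ΔCt(uninfected) = 26.995 − 20.560 = 6.435
ΔCt(Salmonella-infected) = 22.340 − 20.045 = 2.295
ΔΔCt = 2.295 − 6.435 = -4.140
Fold change = 2^(−(-4.140)) = 2^4.140 = 17.6305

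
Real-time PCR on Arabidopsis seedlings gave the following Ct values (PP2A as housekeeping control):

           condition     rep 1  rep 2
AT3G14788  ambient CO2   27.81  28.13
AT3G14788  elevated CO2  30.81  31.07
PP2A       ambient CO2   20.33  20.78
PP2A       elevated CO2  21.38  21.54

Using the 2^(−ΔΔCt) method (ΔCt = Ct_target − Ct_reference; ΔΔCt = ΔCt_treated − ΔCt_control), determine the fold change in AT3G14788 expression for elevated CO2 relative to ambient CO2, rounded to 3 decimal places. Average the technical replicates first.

Mean Ct: AT3G14788 ambient CO2 27.970; AT3G14788 elevated CO2 30.940; PP2A ambient CO2 20.555; PP2A elevated CO2 21.460
ΔCt(ambient CO2) = 27.970 − 20.555 = 7.415
ΔCt(elevated CO2) = 30.940 − 21.460 = 9.480
ΔΔCt = 9.480 − 7.415 = 2.065
Fold change = 2^(−2.065) = 0.2390

0.239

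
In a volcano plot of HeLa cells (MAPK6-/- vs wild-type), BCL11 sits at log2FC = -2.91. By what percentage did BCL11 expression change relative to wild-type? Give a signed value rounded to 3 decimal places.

Fold change = 2^(-2.91) = 0.1330
Percent change = (FC − 1) × 100% = (0.1330 − 1) × 100 = -86.695%

-86.695%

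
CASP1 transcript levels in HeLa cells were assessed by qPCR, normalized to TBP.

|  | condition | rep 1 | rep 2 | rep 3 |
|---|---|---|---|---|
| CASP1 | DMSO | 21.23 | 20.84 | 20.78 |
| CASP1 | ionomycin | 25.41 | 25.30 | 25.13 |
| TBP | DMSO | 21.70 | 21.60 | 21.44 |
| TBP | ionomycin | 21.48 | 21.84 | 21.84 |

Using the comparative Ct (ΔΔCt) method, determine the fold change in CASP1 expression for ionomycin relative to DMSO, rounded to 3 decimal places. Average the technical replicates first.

Mean Ct: CASP1 DMSO 20.950; CASP1 ionomycin 25.280; TBP DMSO 21.580; TBP ionomycin 21.720
ΔCt(DMSO) = 20.950 − 21.580 = -0.630
ΔCt(ionomycin) = 25.280 − 21.720 = 3.560
ΔΔCt = 3.560 − (-0.630) = 4.190
Fold change = 2^(−4.190) = 0.0548

0.055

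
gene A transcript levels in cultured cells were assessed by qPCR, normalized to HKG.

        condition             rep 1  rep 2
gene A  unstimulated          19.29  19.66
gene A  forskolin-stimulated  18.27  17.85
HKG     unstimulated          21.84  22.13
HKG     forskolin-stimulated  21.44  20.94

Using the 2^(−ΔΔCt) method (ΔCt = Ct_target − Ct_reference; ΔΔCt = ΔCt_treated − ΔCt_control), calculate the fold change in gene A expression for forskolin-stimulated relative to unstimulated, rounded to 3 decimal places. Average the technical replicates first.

1.537

Mean Ct: gene A unstimulated 19.475; gene A forskolin-stimulated 18.060; HKG unstimulated 21.985; HKG forskolin-stimulated 21.190
ΔCt(unstimulated) = 19.475 − 21.985 = -2.510
ΔCt(forskolin-stimulated) = 18.060 − 21.190 = -3.130
ΔΔCt = -3.130 − (-2.510) = -0.620
Fold change = 2^(−(-0.620)) = 2^0.620 = 1.5369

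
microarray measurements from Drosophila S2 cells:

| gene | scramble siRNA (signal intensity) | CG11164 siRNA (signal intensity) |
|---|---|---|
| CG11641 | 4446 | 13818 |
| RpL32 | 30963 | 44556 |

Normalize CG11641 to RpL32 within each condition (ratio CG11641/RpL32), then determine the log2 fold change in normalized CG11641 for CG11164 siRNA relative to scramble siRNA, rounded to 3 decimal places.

1.111

CG11641/RpL32 (scramble siRNA) = 4446 / 30963 = 0.14359
CG11641/RpL32 (CG11164 siRNA) = 13818 / 44556 = 0.31013
Fold change = 0.31013 / 0.14359 = 2.1598
log2(2.1598) = 1.1109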